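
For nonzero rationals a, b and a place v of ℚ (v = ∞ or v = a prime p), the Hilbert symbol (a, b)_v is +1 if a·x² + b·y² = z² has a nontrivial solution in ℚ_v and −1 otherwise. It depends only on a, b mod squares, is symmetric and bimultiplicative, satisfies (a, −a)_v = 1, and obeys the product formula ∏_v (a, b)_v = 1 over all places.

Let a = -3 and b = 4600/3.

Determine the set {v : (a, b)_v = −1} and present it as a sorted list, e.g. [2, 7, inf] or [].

[2, 23]

(a, b) ≡ (-3, 138) mod (ℚ^×)²; places V = {2, 3, 5, 23, ∞}.
(a,b)_3: α=1, u≡2; β=-1, v≡1 (mod 3); (2|3)=-1, (1|3)=+1; sign (−1)^1·-1^-1·+1^1 = +1.
(a,b)_2: α=0, β=3; u≡5, v≡5 (mod 8); ε(u)ε(v)=0·0, αω(v)=0·1, βω(u)=3·1; sum ≡ 1  ⇒  -1.
(a,b)_∞: sgn(-3)=−, sgn(138)=+, so +1.
(a,b)_5: α=0, u≡2; β=2, v≡3 (mod 5); (2|5)=-1, (3|5)=-1; sign (−1)^0·-1^2·-1^0 = +1.
(a,b)_23: α=0, u≡20; β=1, v≡13 (mod 23); (20|23)=-1, (13|23)=+1; sign (−1)^0·-1^1·+1^0 = -1.
(-3, 138 / ℚ) ramifies at {2, 23}: a division algebra.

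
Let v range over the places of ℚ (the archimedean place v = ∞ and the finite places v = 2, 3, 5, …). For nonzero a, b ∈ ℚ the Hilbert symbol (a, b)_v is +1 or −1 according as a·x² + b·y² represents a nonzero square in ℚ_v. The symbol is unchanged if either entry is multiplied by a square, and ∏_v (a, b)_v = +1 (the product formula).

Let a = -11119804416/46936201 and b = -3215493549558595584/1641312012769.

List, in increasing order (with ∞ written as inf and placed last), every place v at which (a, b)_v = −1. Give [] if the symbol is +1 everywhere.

Mod squares: a ≡ -19, b ≡ -111. Check v ∈ {∞, 2, 3, 7, 11, 13, 17, 19, 31, 37}.
v=37: a=37^0·(≡18), b=37^1·(≡30) mod 37; (18|37)=-1, (30|37)=+1; (−1)^{0·1·18}·(-1)^1·(+1)^0 = -1.
v=31: a=31^-2·(≡15), b=31^-2·(≡27) mod 31; (15|31)=-1, (27|31)=-1; (−1)^{-2·-2·15}·(-1)^-2·(-1)^-2 = +1.
v=17: a=17^-2·(≡4), b=17^-4·(≡4) mod 17; (4|17)=+1, (4|17)=+1; (−1)^{-2·-4·8}·(+1)^-4·(+1)^-2 = +1.
v=3: a=3^6·(≡2), b=3^15·(≡2) mod 3; (2|3)=-1, (2|3)=-1; (−1)^{6·15·1}·(-1)^15·(-1)^6 = -1.
v=7: a=7^2·(≡2), b=7^0·(≡4) mod 7; (2|7)=+1, (4|7)=+1; (−1)^{2·0·3}·(+1)^0·(+1)^2 = +1.
v=∞: -19 < 0 and -111 < 0  ⇒  (a,b)_∞ = -1.
v=19: a=19^1·(≡10), b=19^2·(≡14) mod 19; (10|19)=-1, (14|19)=-1; (−1)^{1·2·9}·(-1)^2·(-1)^1 = -1.
v=2: v_2(a)=14, v_2(b)=24; units ≡ 5, 1 (mod 8); ε·ε+αω+βω = 0·0+14·0+24·1 ≡ 0  ⇒  (a,b)_2 = +1.
v=13: a=13^-2·(≡2), b=13^-2·(≡11) mod 13; (2|13)=-1, (11|13)=-1; (−1)^{-2·-2·6}·(-1)^-2·(-1)^-2 = +1.
v=11: a=11^0·(≡4), b=11^-2·(≡7) mod 11; (4|11)=+1, (7|11)=-1; (−1)^{0·-2·5}·(+1)^-2·(-1)^0 = +1.
(-19, -111 / ℚ) ramifies at {3, 19, 37, ∞}: a division algebra.

[3, 19, 37, inf]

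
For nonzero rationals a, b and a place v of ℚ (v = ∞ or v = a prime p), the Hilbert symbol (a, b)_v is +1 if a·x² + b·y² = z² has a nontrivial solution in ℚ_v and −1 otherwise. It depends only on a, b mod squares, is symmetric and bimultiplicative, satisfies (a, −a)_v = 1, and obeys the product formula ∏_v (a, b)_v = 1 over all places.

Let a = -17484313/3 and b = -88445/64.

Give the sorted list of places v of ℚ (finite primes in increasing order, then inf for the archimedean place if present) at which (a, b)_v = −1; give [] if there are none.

Mod squares: a ≡ -145299, b ≡ -5. Check v ∈ {∞, 2, 3, 5, 7, 11, 17, 19, 37}.
v=7: a=7^1·(≡3), b=7^2·(≡1) mod 7; (3|7)=-1, (1|7)=+1; (−1)^{1·2·3}·(-1)^2·(+1)^1 = +1.
v=17: a=17^1·(≡15), b=17^0·(≡7) mod 17; (15|17)=+1, (7|17)=-1; (−1)^{1·0·8}·(+1)^0·(-1)^1 = -1.
v=5: a=5^0·(≡4), b=5^1·(≡4) mod 5; (4|5)=+1, (4|5)=+1; (−1)^{0·1·2}·(+1)^1·(+1)^0 = +1.
v=∞: -145299 < 0 and -5 < 0  ⇒  (a,b)_∞ = -1.
v=19: a=19^2·(≡12), b=19^2·(≡3) mod 19; (12|19)=-1, (3|19)=-1; (−1)^{2·2·9}·(-1)^2·(-1)^2 = +1.
v=37: a=37^1·(≡5), b=37^0·(≡20) mod 37; (5|37)=-1, (20|37)=-1; (−1)^{1·0·18}·(-1)^0·(-1)^1 = -1.
v=2: v_2(a)=0, v_2(b)=-6; units ≡ 5, 3 (mod 8); ε·ε+αω+βω = 0·1+0·1+-6·1 ≡ 0  ⇒  (a,b)_2 = +1.
v=11: a=11^1·(≡2), b=11^0·(≡8) mod 11; (2|11)=-1, (8|11)=-1; (−1)^{1·0·5}·(-1)^0·(-1)^1 = -1.
v=3: a=3^-1·(≡2), b=3^0·(≡1) mod 3; (2|3)=-1, (1|3)=+1; (−1)^{-1·0·1}·(-1)^0·(+1)^-1 = +1.
|Ram(-145299, -5)| = 4, even; anisotropic at {11, 17, 37, ∞}.

[11, 17, 37, inf]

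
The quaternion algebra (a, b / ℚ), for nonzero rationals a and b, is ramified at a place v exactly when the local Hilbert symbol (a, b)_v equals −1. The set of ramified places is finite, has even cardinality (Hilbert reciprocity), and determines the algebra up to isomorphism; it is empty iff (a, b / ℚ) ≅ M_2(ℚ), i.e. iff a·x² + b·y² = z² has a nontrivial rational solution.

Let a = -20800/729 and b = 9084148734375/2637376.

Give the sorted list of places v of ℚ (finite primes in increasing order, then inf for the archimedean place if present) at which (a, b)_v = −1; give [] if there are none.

[2, 3]

Mod squares: a ≡ -13, b ≡ 39. Check v ∈ {∞, 2, 3, 5, 7, 11, 13, 29}.
v=7: a=7^0·(≡4), b=7^-2·(≡1) mod 7; (4|7)=+1, (1|7)=+1; (−1)^{0·-2·3}·(+1)^-2·(+1)^0 = +1.
v=29: a=29^0·(≡20), b=29^-2·(≡21) mod 29; (20|29)=+1, (21|29)=-1; (−1)^{0·-2·14}·(+1)^-2·(-1)^0 = +1.
v=3: a=3^-6·(≡2), b=3^7·(≡1) mod 3; (2|3)=-1, (1|3)=+1; (−1)^{-6·7·1}·(-1)^7·(+1)^-6 = -1.
v=5: a=5^2·(≡2), b=5^6·(≡4) mod 5; (2|5)=-1, (4|5)=+1; (−1)^{2·6·2}·(-1)^6·(+1)^2 = +1.
v=∞: -13 < 0 and 39 > 0  ⇒  (a,b)_∞ = +1.
v=13: a=13^1·(≡12), b=13^3·(≡1) mod 13; (12|13)=+1, (1|13)=+1; (−1)^{1·3·6}·(+1)^3·(+1)^1 = +1.
v=2: v_2(a)=6, v_2(b)=-6; units ≡ 3, 7 (mod 8); ε·ε+αω+βω = 1·1+6·0+-6·1 ≡ 1  ⇒  (a,b)_2 = -1.
v=11: a=11^0·(≡4), b=11^2·(≡6) mod 11; (4|11)=+1, (6|11)=-1; (−1)^{0·2·5}·(+1)^2·(-1)^0 = +1.
(-13, 39 / ℚ) ramifies at {2, 3}: a division algebra.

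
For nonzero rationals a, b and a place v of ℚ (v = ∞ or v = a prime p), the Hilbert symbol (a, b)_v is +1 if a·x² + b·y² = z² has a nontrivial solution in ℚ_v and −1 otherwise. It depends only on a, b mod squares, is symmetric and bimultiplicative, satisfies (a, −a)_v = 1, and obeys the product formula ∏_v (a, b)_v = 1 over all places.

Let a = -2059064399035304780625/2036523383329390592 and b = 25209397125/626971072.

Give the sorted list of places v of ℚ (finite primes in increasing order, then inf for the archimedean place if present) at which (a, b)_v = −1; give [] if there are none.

Mod squares: a ≡ -2, b ≡ 1995. Check v ∈ {∞, 2, 3, 5, 7, 11, 13, 17, 19}.
v=17: a=17^-2·(≡9), b=17^0·(≡11) mod 17; (9|17)=+1, (11|17)=-1; (−1)^{-2·0·8}·(+1)^0·(-1)^-2 = +1.
v=7: a=7^-6·(≡6), b=7^-3·(≡3) mod 7; (6|7)=-1, (3|7)=-1; (−1)^{-6·-3·3}·(-1)^-3·(-1)^-6 = -1.
v=11: a=11^4·(≡9), b=11^2·(≡1) mod 11; (9|11)=+1, (1|11)=+1; (−1)^{4·2·5}·(+1)^2·(+1)^4 = +1.
v=5: a=5^4·(≡3), b=5^3·(≡1) mod 5; (3|5)=-1, (1|5)=+1; (−1)^{4·3·2}·(-1)^3·(+1)^4 = -1.
v=3: a=3^14·(≡1), b=3^5·(≡2) mod 3; (1|3)=+1, (2|3)=-1; (−1)^{14·5·1}·(+1)^5·(-1)^14 = +1.
v=2: v_2(a)=-21, v_2(b)=-6; units ≡ 7, 3 (mod 8); ε·ε+αω+βω = 1·1+-21·1+-6·0 ≡ 0  ⇒  (a,b)_2 = +1.
v=13: a=13^-4·(≡6), b=13^-4·(≡2) mod 13; (6|13)=-1, (2|13)=-1; (−1)^{-4·-4·6}·(-1)^-4·(-1)^-4 = +1.
v=∞: -2 < 0 and 1995 > 0  ⇒  (a,b)_∞ = +1.
v=19: a=19^6·(≡9), b=19^3·(≡8) mod 19; (9|19)=+1, (8|19)=-1; (−1)^{6·3·9}·(+1)^3·(-1)^6 = +1.
(-2, 1995 / ℚ) ramifies at {5, 7}: a division algebra.

[5, 7]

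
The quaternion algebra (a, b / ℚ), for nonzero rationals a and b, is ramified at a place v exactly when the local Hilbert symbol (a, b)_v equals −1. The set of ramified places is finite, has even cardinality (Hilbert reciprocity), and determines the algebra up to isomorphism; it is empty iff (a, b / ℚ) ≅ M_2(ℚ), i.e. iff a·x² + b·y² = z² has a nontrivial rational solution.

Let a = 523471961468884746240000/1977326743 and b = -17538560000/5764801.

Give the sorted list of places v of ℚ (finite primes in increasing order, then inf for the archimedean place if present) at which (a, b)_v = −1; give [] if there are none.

[13, 17]

Mod squares: a ≡ 3309033, b ≡ -6851. Check v ∈ {∞, 2, 3, 5, 7, 13, 17, 23, 31}.
v=5: a=5^4·(≡3), b=5^4·(≡4) mod 5; (3|5)=-1, (4|5)=+1; (−1)^{4·4·2}·(-1)^4·(+1)^4 = +1.
v=2: v_2(a)=22, v_2(b)=12; units ≡ 1, 5 (mod 8); ε·ε+αω+βω = 0·0+22·1+12·0 ≡ 0  ⇒  (a,b)_2 = +1.
v=31: a=31^3·(≡2), b=31^1·(≡23) mod 31; (2|31)=+1, (23|31)=-1; (−1)^{3·1·15}·(+1)^1·(-1)^3 = +1.
v=∞: 3309033 > 0 and -6851 < 0  ⇒  (a,b)_∞ = +1.
v=23: a=23^1·(≡18), b=23^0·(≡2) mod 23; (18|23)=+1, (2|23)=+1; (−1)^{1·0·11}·(+1)^0·(+1)^1 = +1.
v=13: a=13^3·(≡3), b=13^1·(≡2) mod 13; (3|13)=+1, (2|13)=-1; (−1)^{3·1·6}·(+1)^1·(-1)^3 = -1.
v=7: a=7^-11·(≡1), b=7^-8·(≡4) mod 7; (1|7)=+1, (4|7)=+1; (−1)^{-11·-8·3}·(+1)^-8·(+1)^-11 = +1.
v=17: a=17^3·(≡16), b=17^1·(≡14) mod 17; (16|17)=+1, (14|17)=-1; (−1)^{3·1·8}·(+1)^1·(-1)^3 = -1.
v=3: a=3^3·(≡1), b=3^0·(≡1) mod 3; (1|3)=+1, (1|3)=+1; (−1)^{3·0·1}·(+1)^0·(+1)^3 = +1.
|Ram(3309033, -6851)| = 2, even; anisotropic at {13, 17}.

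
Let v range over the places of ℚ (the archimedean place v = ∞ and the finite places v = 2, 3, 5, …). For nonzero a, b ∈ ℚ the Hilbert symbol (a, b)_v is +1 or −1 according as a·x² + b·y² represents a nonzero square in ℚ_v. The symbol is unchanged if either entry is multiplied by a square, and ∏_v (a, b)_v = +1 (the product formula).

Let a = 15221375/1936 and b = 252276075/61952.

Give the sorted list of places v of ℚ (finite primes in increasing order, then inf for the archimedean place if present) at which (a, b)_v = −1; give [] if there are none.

[2, 13, 23, 29]

Mod squares: a ≡ 608855, b ≡ 1334. Check v ∈ {∞, 2, 3, 5, 11, 13, 17, 19, 23, 29, 41}.
v=41: a=41^0·(≡23), b=41^2·(≡15) mod 41; (23|41)=+1, (15|41)=-1; (−1)^{0·2·20}·(+1)^2·(-1)^0 = +1.
v=23: a=23^0·(≡11), b=23^1·(≡6) mod 23; (11|23)=-1, (6|23)=+1; (−1)^{0·1·11}·(-1)^1·(+1)^0 = -1.
v=19: a=19^1·(≡5), b=19^0·(≡5) mod 19; (5|19)=+1, (5|19)=+1; (−1)^{1·0·9}·(+1)^0·(+1)^1 = +1.
v=17: a=17^1·(≡16), b=17^0·(≡9) mod 17; (16|17)=+1, (9|17)=+1; (−1)^{1·0·8}·(+1)^0·(+1)^1 = +1.
v=5: a=5^3·(≡1), b=5^2·(≡4) mod 5; (1|5)=+1, (4|5)=+1; (−1)^{3·2·2}·(+1)^2·(+1)^3 = +1.
v=13: a=13^1·(≡9), b=13^0·(≡11) mod 13; (9|13)=+1, (11|13)=-1; (−1)^{1·0·6}·(+1)^0·(-1)^1 = -1.
v=2: v_2(a)=-4, v_2(b)=-9; units ≡ 7, 3 (mod 8); ε·ε+αω+βω = 1·1+-4·1+-9·0 ≡ 1  ⇒  (a,b)_2 = -1.
v=∞: 608855 > 0 and 1334 > 0  ⇒  (a,b)_∞ = +1.
v=11: a=11^-2·(≡3), b=11^-2·(≡3) mod 11; (3|11)=+1, (3|11)=+1; (−1)^{-2·-2·5}·(+1)^-2·(+1)^-2 = +1.
v=29: a=29^1·(≡16), b=29^1·(≡2) mod 29; (16|29)=+1, (2|29)=-1; (−1)^{1·1·14}·(+1)^1·(-1)^1 = -1.
v=3: a=3^0·(≡2), b=3^2·(≡2) mod 3; (2|3)=-1, (2|3)=-1; (−1)^{0·2·1}·(-1)^2·(-1)^0 = +1.
(608855, 1334 / ℚ) ramifies at {2, 13, 23, 29}: a division algebra.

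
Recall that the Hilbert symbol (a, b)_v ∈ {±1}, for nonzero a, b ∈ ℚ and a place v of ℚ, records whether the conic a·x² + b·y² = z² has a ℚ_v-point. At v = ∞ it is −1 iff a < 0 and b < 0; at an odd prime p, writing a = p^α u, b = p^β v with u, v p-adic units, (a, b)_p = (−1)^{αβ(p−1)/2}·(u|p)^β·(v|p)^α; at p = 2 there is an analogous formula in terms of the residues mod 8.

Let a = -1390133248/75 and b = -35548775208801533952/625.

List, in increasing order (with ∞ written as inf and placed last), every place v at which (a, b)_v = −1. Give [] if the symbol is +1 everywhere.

(a, b) ≡ (-254541, -2093) mod (ℚ^×)²; places V = {2, 3, 5, 7, 13, 17, 23, 31, ∞}.
(a,b)_2: α=14, β=18; u≡3, v≡3 (mod 8); ε(u)ε(v)=1·1, αω(v)=14·1, βω(u)=18·1; sum ≡ 1  ⇒  -1.
(a,b)_17: α=1, u≡13; β=2, v≡15 (mod 17); (13|17)=+1, (15|17)=+1; sign (−1)^0·+1^2·+1^1 = +1.
(a,b)_23: α=1, u≡11; β=3, v≡6 (mod 23); (11|23)=-1, (6|23)=+1; sign (−1)^1·-1^3·+1^1 = +1.
(a,b)_5: α=-2, u≡4; β=-4, v≡3 (mod 5); (4|5)=+1, (3|5)=-1; sign (−1)^0·+1^-4·-1^-2 = +1.
(a,b)_3: α=-1, u≡2; β=2, v≡1 (mod 3); (2|3)=-1, (1|3)=+1; sign (−1)^0·-1^2·+1^-1 = +1.
(a,b)_7: α=1, u≡1; β=3, v≡4 (mod 7); (1|7)=+1, (4|7)=+1; sign (−1)^1·+1^3·+1^1 = -1.
(a,b)_13: α=0, u≡12; β=1, v≡5 (mod 13); (12|13)=+1, (5|13)=-1; sign (−1)^0·+1^1·-1^0 = +1.
(a,b)_∞: sgn(-254541)=−, sgn(-2093)=−, so -1.
(a,b)_31: α=1, u≡8; β=2, v≡12 (mod 31); (8|31)=+1, (12|31)=-1; sign (−1)^0·+1^2·-1^1 = -1.
Ram(-254541, -2093) = {2, 7, 31, ∞}; no ℚ_2-point on the conic.

[2, 7, 31, inf]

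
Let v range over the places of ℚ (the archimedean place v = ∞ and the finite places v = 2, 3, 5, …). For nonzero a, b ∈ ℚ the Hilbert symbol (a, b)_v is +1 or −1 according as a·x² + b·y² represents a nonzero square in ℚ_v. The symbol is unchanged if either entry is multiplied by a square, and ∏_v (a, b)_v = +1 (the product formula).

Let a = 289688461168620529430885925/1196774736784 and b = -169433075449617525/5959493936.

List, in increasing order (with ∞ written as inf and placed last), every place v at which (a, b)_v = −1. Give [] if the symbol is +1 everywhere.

[13, 19]

Mod squares: a ≡ 37, b ≡ -334191. Check v ∈ {∞, 2, 3, 5, 7, 11, 13, 17, 19, 23, 37, 41, 47}.
v=37: a=37^1·(≡27), b=37^0·(≡4) mod 37; (27|37)=+1, (4|37)=+1; (−1)^{1·0·18}·(+1)^0·(+1)^1 = +1.
v=11: a=11^-2·(≡4), b=11^-3·(≡3) mod 11; (4|11)=+1, (3|11)=+1; (−1)^{-2·-3·5}·(+1)^-3·(+1)^-2 = +1.
v=7: a=7^6·(≡2), b=7^6·(≡3) mod 7; (2|7)=+1, (3|7)=-1; (−1)^{6·6·3}·(+1)^6·(-1)^6 = +1.
v=∞: 37 > 0 and -334191 < 0  ⇒  (a,b)_∞ = +1.
v=2: v_2(a)=-4, v_2(b)=-4; units ≡ 5, 1 (mod 8); ε·ε+αω+βω = 0·0+-4·0+-4·1 ≡ 0  ⇒  (a,b)_2 = +1.
v=13: a=13^4·(≡11), b=13^1·(≡7) mod 13; (11|13)=-1, (7|13)=-1; (−1)^{4·1·6}·(-1)^1·(-1)^4 = -1.
v=5: a=5^2·(≡3), b=5^2·(≡4) mod 5; (3|5)=-1, (4|5)=+1; (−1)^{2·2·2}·(-1)^2·(+1)^2 = +1.
v=41: a=41^2·(≡36), b=41^1·(≡36) mod 41; (36|41)=+1, (36|41)=+1; (−1)^{2·1·20}·(+1)^1·(+1)^2 = +1.
v=47: a=47^-2·(≡27), b=47^0·(≡10) mod 47; (27|47)=+1, (10|47)=-1; (−1)^{-2·0·23}·(+1)^0·(-1)^-2 = +1.
v=19: a=19^2·(≡3), b=19^1·(≡16) mod 19; (3|19)=-1, (16|19)=+1; (−1)^{2·1·9}·(-1)^1·(+1)^2 = -1.
v=17: a=17^2·(≡3), b=17^2·(≡3) mod 17; (3|17)=-1, (3|17)=-1; (−1)^{2·2·8}·(-1)^2·(-1)^2 = +1.
v=23: a=23^-4·(≡11), b=23^-4·(≡20) mod 23; (11|23)=-1, (20|23)=-1; (−1)^{-4·-4·11}·(-1)^-4·(-1)^-4 = +1.
v=3: a=3^12·(≡1), b=3^9·(≡2) mod 3; (1|3)=+1, (2|3)=-1; (−1)^{12·9·1}·(+1)^9·(-1)^12 = +1.
(37, -334191 / ℚ) ramifies at {13, 19}: a division algebra.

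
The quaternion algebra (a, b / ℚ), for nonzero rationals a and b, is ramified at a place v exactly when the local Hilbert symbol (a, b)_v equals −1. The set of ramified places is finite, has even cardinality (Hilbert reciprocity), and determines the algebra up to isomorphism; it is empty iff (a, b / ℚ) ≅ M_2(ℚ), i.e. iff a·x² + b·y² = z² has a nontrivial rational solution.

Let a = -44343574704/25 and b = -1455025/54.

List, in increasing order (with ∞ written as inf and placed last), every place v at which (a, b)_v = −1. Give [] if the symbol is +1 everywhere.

(a, b) ≡ (-11, -2886) mod (ℚ^×)²; places V = {2, 3, 5, 11, 13, 37, ∞}.
(a,b)_2: α=4, β=-1; u≡5, v≡5 (mod 8); ε(u)ε(v)=0·0, αω(v)=4·1, βω(u)=-1·1; sum ≡ 1  ⇒  -1.
(a,b)_37: α=2, u≡7; β=1, v≡33 (mod 37); (7|37)=+1, (33|37)=+1; sign (−1)^0·+1^1·+1^2 = +1.
(a,b)_3: α=2, u≡1; β=-3, v≡1 (mod 3); (1|3)=+1, (1|3)=+1; sign (−1)^0·+1^-3·+1^2 = +1.
(a,b)_∞: sgn(-11)=−, sgn(-2886)=−, so -1.
(a,b)_5: α=-2, u≡1; β=2, v≡1 (mod 5); (1|5)=+1, (1|5)=+1; sign (−1)^0·+1^2·+1^-2 = +1.
(a,b)_11: α=3, u≡8; β=2, v≡2 (mod 11); (8|11)=-1, (2|11)=-1; sign (−1)^0·-1^2·-1^3 = -1.
(a,b)_13: α=2, u≡7; β=1, v≡9 (mod 13); (7|13)=-1, (9|13)=+1; sign (−1)^0·-1^1·+1^2 = -1.
|Ram(-11, -2886)| = 4, even; anisotropic at {2, 11, 13, ∞}.

[2, 11, 13, inf]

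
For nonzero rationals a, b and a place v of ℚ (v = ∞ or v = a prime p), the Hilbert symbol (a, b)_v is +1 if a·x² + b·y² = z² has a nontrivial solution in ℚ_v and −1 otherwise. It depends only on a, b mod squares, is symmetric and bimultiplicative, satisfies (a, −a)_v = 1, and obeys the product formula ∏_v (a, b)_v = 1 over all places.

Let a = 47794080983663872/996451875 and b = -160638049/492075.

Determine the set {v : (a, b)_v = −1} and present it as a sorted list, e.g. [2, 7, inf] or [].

(a, b) ≡ (759, -9867) mod (ℚ^×)²; places V = {2, 3, 5, 11, 13, 17, 23, ∞}.
(a,b)_3: α=-13, u≡1; β=-9, v≡2 (mod 3); (1|3)=+1, (2|3)=-1; sign (−1)^1·+1^-9·-1^-13 = +1.
(a,b)_17: α=2, u≡7; β=2, v≡11 (mod 17); (7|17)=-1, (11|17)=-1; sign (−1)^0·-1^2·-1^2 = +1.
(a,b)_11: α=1, u≡4; β=1, v≡9 (mod 11); (4|11)=+1, (9|11)=+1; sign (−1)^1·+1^1·+1^1 = -1.
(a,b)_5: α=-4, u≡4; β=-2, v≡2 (mod 5); (4|5)=+1, (2|5)=-1; sign (−1)^0·+1^-2·-1^-4 = +1.
(a,b)_∞: sgn(759)=+, sgn(-9867)=−, so +1.
(a,b)_13: α=6, u≡5; β=3, v≡5 (mod 13); (5|13)=-1, (5|13)=-1; sign (−1)^0·-1^3·-1^6 = -1.
(a,b)_23: α=3, u≡14; β=1, v≡6 (mod 23); (14|23)=-1, (6|23)=+1; sign (−1)^1·-1^1·+1^3 = +1.
(a,b)_2: α=8, β=0; u≡7, v≡5 (mod 8); ε(u)ε(v)=1·0, αω(v)=8·1, βω(u)=0·0; sum ≡ 0  ⇒  +1.
(759, -9867 / ℚ) ramifies at {11, 13}: a division algebra.

[11, 13]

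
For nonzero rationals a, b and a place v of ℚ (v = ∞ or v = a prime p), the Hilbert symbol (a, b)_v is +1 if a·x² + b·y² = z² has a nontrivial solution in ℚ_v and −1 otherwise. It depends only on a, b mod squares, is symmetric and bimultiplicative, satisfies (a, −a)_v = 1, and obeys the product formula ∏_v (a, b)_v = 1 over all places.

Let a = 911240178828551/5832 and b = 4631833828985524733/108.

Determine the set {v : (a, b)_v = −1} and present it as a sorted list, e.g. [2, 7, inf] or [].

[2, 17, 23, 29]

(a, b) ≡ (1102, 8402199) mod (ℚ^×)²; places V = {2, 3, 11, 13, 17, 19, 23, 29, ∞}.
(a,b)_29: α=1, u≡25; β=1, v≡12 (mod 29); (25|29)=+1, (12|29)=-1; sign (−1)^0·+1^1·-1^1 = -1.
(a,b)_3: α=-6, u≡1; β=-3, v≡2 (mod 3); (1|3)=+1, (2|3)=-1; sign (−1)^0·+1^-3·-1^-6 = +1.
(a,b)_13: α=2, u≡3; β=3, v≡6 (mod 13); (3|13)=+1, (6|13)=-1; sign (−1)^0·+1^3·-1^2 = +1.
(a,b)_11: α=2, u≡6; β=2, v≡5 (mod 11); (6|11)=-1, (5|11)=+1; sign (−1)^0·-1^2·+1^2 = +1.
(a,b)_17: α=2, u≡12; β=3, v≡3 (mod 17); (12|17)=-1, (3|17)=-1; sign (−1)^0·-1^3·-1^2 = -1.
(a,b)_19: α=1, u≡5; β=1, v≡2 (mod 19); (5|19)=+1, (2|19)=-1; sign (−1)^1·+1^1·-1^1 = +1.
(a,b)_23: α=4, u≡21; β=5, v≡6 (mod 23); (21|23)=-1, (6|23)=+1; sign (−1)^0·-1^5·+1^4 = -1.
(a,b)_2: α=-3, β=-2; u≡7, v≡7 (mod 8); ε(u)ε(v)=1·1, αω(v)=-3·0, βω(u)=-2·0; sum ≡ 1  ⇒  -1.
(a,b)_∞: sgn(1102)=+, sgn(8402199)=+, so +1.
|Ram(1102, 8402199)| = 4, even; anisotropic at {2, 17, 23, 29}.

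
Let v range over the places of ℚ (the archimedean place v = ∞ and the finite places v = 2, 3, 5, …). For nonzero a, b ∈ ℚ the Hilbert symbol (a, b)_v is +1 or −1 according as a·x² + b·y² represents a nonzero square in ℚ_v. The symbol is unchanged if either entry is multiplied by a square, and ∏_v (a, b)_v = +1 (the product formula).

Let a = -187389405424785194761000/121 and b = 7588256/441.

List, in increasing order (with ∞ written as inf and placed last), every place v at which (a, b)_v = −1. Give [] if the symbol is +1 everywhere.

(a, b) ≡ (-197185210, 474266) mod (ℚ^×)²; places V = {2, 3, 5, 7, 11, 13, 17, 23, 29, 37, 47, ∞}.
(a,b)_7: α=0, u≡2; β=-2, v≡2 (mod 7); (2|7)=+1, (2|7)=+1; sign (−1)^0·+1^-2·+1^0 = +1.
(a,b)_13: α=4, u≡4; β=1, v≡1 (mod 13); (4|13)=+1, (1|13)=+1; sign (−1)^0·+1^1·+1^4 = +1.
(a,b)_37: α=3, u≡18; β=1, v≡1 (mod 37); (18|37)=-1, (1|37)=+1; sign (−1)^0·-1^1·+1^3 = -1.
(a,b)_29: α=3, u≡7; β=1, v≡14 (mod 29); (7|29)=+1, (14|29)=-1; sign (−1)^0·+1^1·-1^3 = -1.
(a,b)_47: α=1, u≡16; β=0, v≡32 (mod 47); (16|47)=+1, (32|47)=+1; sign (−1)^0·+1^0·+1^1 = +1.
(a,b)_17: α=3, u≡1; β=1, v≡1 (mod 17); (1|17)=+1, (1|17)=+1; sign (−1)^0·+1^1·+1^3 = +1.
(a,b)_11: α=-2, u≡9; β=0, v≡5 (mod 11); (9|11)=+1, (5|11)=+1; sign (−1)^0·+1^0·+1^-2 = +1.
(a,b)_5: α=3, u≡2; β=0, v≡1 (mod 5); (2|5)=-1, (1|5)=+1; sign (−1)^0·-1^0·+1^3 = +1.
(a,b)_3: α=0, u≡2; β=-2, v≡2 (mod 3); (2|3)=-1, (2|3)=-1; sign (−1)^0·-1^-2·-1^0 = +1.
(a,b)_2: α=3, β=5; u≡3, v≡5 (mod 8); ε(u)ε(v)=1·0, αω(v)=3·1, βω(u)=5·1; sum ≡ 0  ⇒  +1.
(a,b)_∞: sgn(-197185210)=−, sgn(474266)=+, so +1.
(a,b)_23: α=1, u≡12; β=0, v≡1 (mod 23); (12|23)=+1, (1|23)=+1; sign (−1)^0·+1^0·+1^1 = +1.
|Ram(-197185210, 474266)| = 2, even; anisotropic at {29, 37}.

[29, 37]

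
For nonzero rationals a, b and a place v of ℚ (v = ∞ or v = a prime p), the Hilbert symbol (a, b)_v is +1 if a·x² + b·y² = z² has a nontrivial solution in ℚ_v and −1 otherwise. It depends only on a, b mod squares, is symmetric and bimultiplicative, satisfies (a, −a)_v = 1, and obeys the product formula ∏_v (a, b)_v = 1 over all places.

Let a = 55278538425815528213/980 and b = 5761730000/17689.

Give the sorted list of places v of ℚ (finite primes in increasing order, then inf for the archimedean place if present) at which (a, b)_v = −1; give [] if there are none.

[5, 13]

(a, b) ≡ (2880865, 576173) mod (ℚ^×)²; places V = {2, 5, 7, 13, 17, 19, 23, 41, 47, ∞}.
(a,b)_13: α=3, u≡2; β=1, v≡10 (mod 13); (2|13)=-1, (10|13)=+1; sign (−1)^0·-1^1·+1^3 = -1.
(a,b)_7: α=-2, u≡2; β=-2, v≡3 (mod 7); (2|7)=+1, (3|7)=-1; sign (−1)^0·+1^-2·-1^-2 = +1.
(a,b)_5: α=-1, u≡3; β=4, v≡2 (mod 5); (3|5)=-1, (2|5)=-1; sign (−1)^0·-1^4·-1^-1 = -1.
(a,b)_23: α=3, u≡20; β=1, v≡13 (mod 23); (20|23)=-1, (13|23)=+1; sign (−1)^1·-1^1·+1^3 = +1.
(a,b)_47: α=3, u≡42; β=1, v≡19 (mod 47); (42|47)=+1, (19|47)=-1; sign (−1)^1·+1^1·-1^3 = +1.
(a,b)_17: α=2, u≡6; β=0, v≡4 (mod 17); (6|17)=-1, (4|17)=+1; sign (−1)^0·-1^0·+1^2 = +1.
(a,b)_∞: sgn(2880865)=+, sgn(576173)=+, so +1.
(a,b)_19: α=0, u≡4; β=-2, v≡11 (mod 19); (4|19)=+1, (11|19)=+1; sign (−1)^0·+1^-2·+1^0 = +1.
(a,b)_41: α=3, u≡8; β=1, v≡25 (mod 41); (8|41)=+1, (25|41)=+1; sign (−1)^0·+1^1·+1^3 = +1.
(a,b)_2: α=-2, β=4; u≡1, v≡5 (mod 8); ε(u)ε(v)=0·0, αω(v)=-2·1, βω(u)=4·0; sum ≡ 0  ⇒  +1.
(2880865, 576173 / ℚ) ramifies at {5, 13}: a division algebra.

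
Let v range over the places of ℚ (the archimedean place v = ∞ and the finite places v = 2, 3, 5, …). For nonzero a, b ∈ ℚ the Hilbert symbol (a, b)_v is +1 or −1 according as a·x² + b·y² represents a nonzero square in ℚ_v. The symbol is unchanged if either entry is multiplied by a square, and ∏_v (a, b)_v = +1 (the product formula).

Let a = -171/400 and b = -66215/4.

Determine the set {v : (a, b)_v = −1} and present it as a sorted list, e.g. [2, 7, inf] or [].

Mod squares: a ≡ -19, b ≡ -66215. Check v ∈ {∞, 2, 3, 5, 17, 19, 41}.
v=∞: -19 < 0 and -66215 < 0  ⇒  (a,b)_∞ = -1.
v=3: a=3^2·(≡2), b=3^0·(≡1) mod 3; (2|3)=-1, (1|3)=+1; (−1)^{2·0·1}·(-1)^0·(+1)^2 = +1.
v=41: a=41^0·(≡13), b=41^1·(≡37) mod 41; (13|41)=-1, (37|41)=+1; (−1)^{0·1·20}·(-1)^1·(+1)^0 = -1.
v=17: a=17^0·(≡15), b=17^1·(≡8) mod 17; (15|17)=+1, (8|17)=+1; (−1)^{0·1·8}·(+1)^1·(+1)^0 = +1.
v=5: a=5^-2·(≡4), b=5^1·(≡3) mod 5; (4|5)=+1, (3|5)=-1; (−1)^{-2·1·2}·(+1)^1·(-1)^-2 = +1.
v=2: v_2(a)=-4, v_2(b)=-2; units ≡ 5, 1 (mod 8); ε·ε+αω+βω = 0·0+-4·0+-2·1 ≡ 0  ⇒  (a,b)_2 = +1.
v=19: a=19^1·(≡10), b=19^1·(≡17) mod 19; (10|19)=-1, (17|19)=+1; (−1)^{1·1·9}·(-1)^1·(+1)^1 = +1.
Ram(-19, -66215) = {41, ∞}; no ℚ_41-point on the conic.

[41, inf]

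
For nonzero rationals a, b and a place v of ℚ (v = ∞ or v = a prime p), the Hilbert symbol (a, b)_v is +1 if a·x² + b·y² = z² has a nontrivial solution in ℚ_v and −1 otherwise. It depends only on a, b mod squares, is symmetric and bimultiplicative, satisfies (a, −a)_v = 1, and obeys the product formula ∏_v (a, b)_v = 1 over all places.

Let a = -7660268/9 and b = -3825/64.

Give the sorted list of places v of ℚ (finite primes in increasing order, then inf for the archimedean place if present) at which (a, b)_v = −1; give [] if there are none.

[19, inf]

(a, b) ≡ (-323, -17) mod (ℚ^×)²; places V = {2, 3, 5, 7, 11, 17, 19, ∞}.
(a,b)_3: α=-2, u≡1; β=2, v≡1 (mod 3); (1|3)=+1, (1|3)=+1; sign (−1)^0·+1^2·+1^-2 = +1.
(a,b)_17: α=1, u≡13; β=1, v≡1 (mod 17); (13|17)=+1, (1|17)=+1; sign (−1)^0·+1^1·+1^1 = +1.
(a,b)_7: α=2, u≡3; β=0, v≡4 (mod 7); (3|7)=-1, (4|7)=+1; sign (−1)^0·-1^0·+1^2 = +1.
(a,b)_19: α=1, u≡3; β=0, v≡10 (mod 19); (3|19)=-1, (10|19)=-1; sign (−1)^0·-1^0·-1^1 = -1.
(a,b)_11: α=2, u≡7; β=0, v≡4 (mod 11); (7|11)=-1, (4|11)=+1; sign (−1)^0·-1^0·+1^2 = +1.
(a,b)_2: α=2, β=-6; u≡5, v≡7 (mod 8); ε(u)ε(v)=0·1, αω(v)=2·0, βω(u)=-6·1; sum ≡ 0  ⇒  +1.
(a,b)_∞: sgn(-323)=−, sgn(-17)=−, so -1.
(a,b)_5: α=0, u≡3; β=2, v≡3 (mod 5); (3|5)=-1, (3|5)=-1; sign (−1)^0·-1^2·-1^0 = +1.
Ram(-323, -17) = {19, ∞}; no ℚ_19-point on the conic.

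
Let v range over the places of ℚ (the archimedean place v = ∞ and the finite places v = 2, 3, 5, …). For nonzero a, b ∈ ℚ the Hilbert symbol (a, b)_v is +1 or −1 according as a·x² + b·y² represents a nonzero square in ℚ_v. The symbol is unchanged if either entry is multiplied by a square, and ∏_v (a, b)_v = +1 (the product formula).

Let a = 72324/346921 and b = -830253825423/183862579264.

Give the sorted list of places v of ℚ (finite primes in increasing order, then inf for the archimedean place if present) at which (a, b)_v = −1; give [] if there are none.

[41, 47]

(a, b) ≡ (41, -1927) mod (ℚ^×)²; places V = {2, 3, 7, 11, 13, 17, 19, 31, 37, 41, 47, ∞}.
(a,b)_11: α=0, u≡7; β=2, v≡5 (mod 11); (7|11)=-1, (5|11)=+1; sign (−1)^0·-1^2·+1^0 = +1.
(a,b)_17: α=0, u≡3; β=2, v≡14 (mod 17); (3|17)=-1, (14|17)=-1; sign (−1)^0·-1^2·-1^0 = +1.
(a,b)_7: α=2, u≡6; β=-2, v≡6 (mod 7); (6|7)=-1, (6|7)=-1; sign (−1)^0·-1^-2·-1^2 = +1.
(a,b)_∞: sgn(41)=+, sgn(-1927)=−, so +1.
(a,b)_13: α=0, u≡6; β=-2, v≡12 (mod 13); (6|13)=-1, (12|13)=+1; sign (−1)^0·-1^-2·+1^0 = +1.
(a,b)_37: α=0, u≡7; β=2, v≡3 (mod 37); (7|37)=+1, (3|37)=+1; sign (−1)^0·+1^2·+1^0 = +1.
(a,b)_2: α=2, β=-6; u≡1, v≡1 (mod 8); ε(u)ε(v)=0·0, αω(v)=2·0, βω(u)=-6·0; sum ≡ 0  ⇒  +1.
(a,b)_31: α=-2, u≡14; β=-2, v≡17 (mod 31); (14|31)=+1, (17|31)=-1; sign (−1)^0·+1^-2·-1^-2 = +1.
(a,b)_41: α=1, u≡39; β=1, v≡26 (mod 41); (39|41)=+1, (26|41)=-1; sign (−1)^0·+1^1·-1^1 = -1.
(a,b)_47: α=0, u≡43; β=1, v≡12 (mod 47); (43|47)=-1, (12|47)=+1; sign (−1)^0·-1^1·+1^0 = -1.
(a,b)_3: α=2, u≡2; β=2, v≡2 (mod 3); (2|3)=-1, (2|3)=-1; sign (−1)^0·-1^2·-1^2 = +1.
(a,b)_19: α=-2, u≡13; β=-2, v≡7 (mod 19); (13|19)=-1, (7|19)=+1; sign (−1)^0·-1^-2·+1^-2 = +1.
Ram(41, -1927) = {41, 47}; no ℚ_41-point on the conic.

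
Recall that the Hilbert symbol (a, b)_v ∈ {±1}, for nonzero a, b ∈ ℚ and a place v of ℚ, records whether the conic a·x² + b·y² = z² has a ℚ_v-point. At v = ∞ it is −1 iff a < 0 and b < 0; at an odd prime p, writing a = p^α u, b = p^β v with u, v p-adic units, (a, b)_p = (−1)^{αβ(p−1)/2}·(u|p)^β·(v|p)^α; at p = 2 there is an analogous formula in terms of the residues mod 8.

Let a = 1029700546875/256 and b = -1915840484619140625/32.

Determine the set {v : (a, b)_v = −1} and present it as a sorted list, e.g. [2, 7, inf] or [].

[3, 7, 13, 19]

(a, b) ≡ (1235, -210) mod (ℚ^×)²; places V = {2, 3, 5, 7, 11, 13, 19, ∞}.
(a,b)_3: α=2, u≡2; β=1, v≡2 (mod 3); (2|3)=-1, (2|3)=-1; sign (−1)^0·-1^1·-1^2 = -1.
(a,b)_19: α=1, u≡18; β=2, v≡12 (mod 19); (18|19)=-1, (12|19)=-1; sign (−1)^0·-1^2·-1^1 = -1.
(a,b)_∞: sgn(1235)=+, sgn(-210)=−, so +1.
(a,b)_2: α=-8, β=-5; u≡3, v≡7 (mod 8); ε(u)ε(v)=1·1, αω(v)=-8·0, βω(u)=-5·1; sum ≡ 0  ⇒  +1.
(a,b)_11: α=2, u≡5; β=0, v≡7 (mod 11); (5|11)=+1, (7|11)=-1; sign (−1)^0·+1^0·-1^2 = +1.
(a,b)_5: α=7, u≡2; β=15, v≡2 (mod 5); (2|5)=-1, (2|5)=-1; sign (−1)^0·-1^15·-1^7 = +1.
(a,b)_13: α=1, u≡9; β=2, v≡8 (mod 13); (9|13)=+1, (8|13)=-1; sign (−1)^0·+1^2·-1^1 = -1.
(a,b)_7: α=2, u≡3; β=3, v≡3 (mod 7); (3|7)=-1, (3|7)=-1; sign (−1)^0·-1^3·-1^2 = -1.
(1235, -210 / ℚ) ramifies at {3, 7, 13, 19}: a division algebra.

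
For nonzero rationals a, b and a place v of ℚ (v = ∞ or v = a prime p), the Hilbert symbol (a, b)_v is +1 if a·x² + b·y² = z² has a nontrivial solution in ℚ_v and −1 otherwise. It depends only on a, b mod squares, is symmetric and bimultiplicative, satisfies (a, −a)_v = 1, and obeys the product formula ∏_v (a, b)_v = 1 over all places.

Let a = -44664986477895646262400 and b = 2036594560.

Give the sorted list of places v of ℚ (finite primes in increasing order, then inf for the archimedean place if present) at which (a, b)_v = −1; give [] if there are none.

Mod squares: a ≡ -34034, b ≡ 910. Check v ∈ {∞, 2, 3, 5, 7, 11, 13, 17}.
v=11: a=11^5·(≡2), b=11^2·(≡7) mod 11; (2|11)=-1, (7|11)=-1; (−1)^{5·2·5}·(-1)^2·(-1)^5 = -1.
v=5: a=5^2·(≡4), b=5^1·(≡2) mod 5; (4|5)=+1, (2|5)=-1; (−1)^{2·1·2}·(+1)^1·(-1)^2 = +1.
v=3: a=3^4·(≡1), b=3^0·(≡1) mod 3; (1|3)=+1, (1|3)=+1; (−1)^{4·0·1}·(+1)^0·(+1)^4 = +1.
v=13: a=13^3·(≡6), b=13^1·(≡5) mod 13; (6|13)=-1, (5|13)=-1; (−1)^{3·1·6}·(-1)^1·(-1)^3 = +1.
v=∞: -34034 < 0 and 910 > 0  ⇒  (a,b)_∞ = +1.
v=7: a=7^3·(≡5), b=7^1·(≡2) mod 7; (5|7)=-1, (2|7)=+1; (−1)^{3·1·3}·(-1)^1·(+1)^3 = +1.
v=2: v_2(a)=7, v_2(b)=7; units ≡ 7, 7 (mod 8); ε·ε+αω+βω = 1·1+7·0+7·0 ≡ 1  ⇒  (a,b)_2 = -1.
v=17: a=17^5·(≡16), b=17^2·(≡13) mod 17; (16|17)=+1, (13|17)=+1; (−1)^{5·2·8}·(+1)^2·(+1)^5 = +1.
(-34034, 910 / ℚ) ramifies at {2, 11}: a division algebra.

[2, 11]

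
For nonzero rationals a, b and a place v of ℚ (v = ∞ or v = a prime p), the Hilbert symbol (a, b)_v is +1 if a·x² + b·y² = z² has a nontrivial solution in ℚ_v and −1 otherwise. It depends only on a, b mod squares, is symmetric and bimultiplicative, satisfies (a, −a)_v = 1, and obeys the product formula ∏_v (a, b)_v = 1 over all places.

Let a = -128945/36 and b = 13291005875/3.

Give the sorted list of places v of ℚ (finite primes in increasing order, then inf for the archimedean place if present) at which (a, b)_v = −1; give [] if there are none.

Mod squares: a ≡ -128945, b ≡ 1594920705. Check v ∈ {∞, 2, 3, 5, 7, 17, 19, 31, 37, 41}.
v=∞: -128945 < 0 and 1594920705 > 0  ⇒  (a,b)_∞ = +1.
v=37: a=37^1·(≡7), b=37^1·(≡33) mod 37; (7|37)=+1, (33|37)=+1; (−1)^{1·1·18}·(+1)^1·(+1)^1 = +1.
v=31: a=31^0·(≡3), b=31^1·(≡22) mod 31; (3|31)=-1, (22|31)=-1; (−1)^{0·1·15}·(-1)^1·(-1)^0 = -1.
v=5: a=5^1·(≡1), b=5^3·(≡4) mod 5; (1|5)=+1, (4|5)=+1; (−1)^{1·3·2}·(+1)^3·(+1)^1 = +1.
v=17: a=17^1·(≡7), b=17^1·(≡4) mod 17; (7|17)=-1, (4|17)=+1; (−1)^{1·1·8}·(-1)^1·(+1)^1 = -1.
v=7: a=7^0·(≡2), b=7^1·(≡2) mod 7; (2|7)=+1, (2|7)=+1; (−1)^{0·1·3}·(+1)^1·(+1)^0 = +1.
v=19: a=19^0·(≡15), b=19^1·(≡5) mod 19; (15|19)=-1, (5|19)=+1; (−1)^{0·1·9}·(-1)^1·(+1)^0 = -1.
v=3: a=3^-2·(≡1), b=3^-1·(≡2) mod 3; (1|3)=+1, (2|3)=-1; (−1)^{-2·-1·1}·(+1)^-1·(-1)^-2 = +1.
v=2: v_2(a)=-2, v_2(b)=0; units ≡ 7, 1 (mod 8); ε·ε+αω+βω = 1·0+-2·0+0·0 ≡ 0  ⇒  (a,b)_2 = +1.
v=41: a=41^1·(≡14), b=41^1·(≡37) mod 41; (14|41)=-1, (37|41)=+1; (−1)^{1·1·20}·(-1)^1·(+1)^1 = -1.
|Ram(-128945, 1594920705)| = 4, even; anisotropic at {17, 19, 31, 41}.

[17, 19, 31, 41]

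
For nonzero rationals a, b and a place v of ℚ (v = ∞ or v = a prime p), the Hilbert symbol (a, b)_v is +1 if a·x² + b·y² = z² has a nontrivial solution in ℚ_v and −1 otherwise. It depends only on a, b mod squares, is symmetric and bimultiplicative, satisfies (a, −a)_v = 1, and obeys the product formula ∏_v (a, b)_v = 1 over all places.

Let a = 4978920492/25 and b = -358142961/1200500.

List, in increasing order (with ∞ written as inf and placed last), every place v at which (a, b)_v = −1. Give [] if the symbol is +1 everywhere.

(a, b) ≡ (1547, -2805) mod (ℚ^×)²; places V = {2, 3, 5, 7, 11, 13, 17, 23, 47, ∞}.
(a,b)_47: α=0, u≡33; β=2, v≡46 (mod 47); (33|47)=-1, (46|47)=-1; sign (−1)^0·-1^2·-1^0 = +1.
(a,b)_23: α=2, u≡13; β=0, v≡6 (mod 23); (13|23)=+1, (6|23)=+1; sign (−1)^0·+1^0·+1^2 = +1.
(a,b)_3: α=2, u≡2; β=1, v≡1 (mod 3); (2|3)=-1, (1|3)=+1; sign (−1)^0·-1^1·+1^2 = -1.
(a,b)_11: α=0, u≡6; β=1, v≡5 (mod 11); (6|11)=-1, (5|11)=+1; sign (−1)^0·-1^1·+1^0 = -1.
(a,b)_∞: sgn(1547)=+, sgn(-2805)=−, so +1.
(a,b)_17: α=1, u≡14; β=3, v≡3 (mod 17); (14|17)=-1, (3|17)=-1; sign (−1)^0·-1^3·-1^1 = +1.
(a,b)_7: α=1, u≡4; β=-4, v≡2 (mod 7); (4|7)=+1, (2|7)=+1; sign (−1)^0·+1^-4·+1^1 = +1.
(a,b)_2: α=2, β=-2; u≡3, v≡3 (mod 8); ε(u)ε(v)=1·1, αω(v)=2·1, βω(u)=-2·1; sum ≡ 1  ⇒  -1.
(a,b)_13: α=3, u≡2; β=0, v≡3 (mod 13); (2|13)=-1, (3|13)=+1; sign (−1)^0·-1^0·+1^3 = +1.
(a,b)_5: α=-2, u≡2; β=-3, v≡1 (mod 5); (2|5)=-1, (1|5)=+1; sign (−1)^0·-1^-3·+1^-2 = -1.
(1547, -2805 / ℚ) ramifies at {2, 3, 5, 11}: a division algebra.

[2, 3, 5, 11]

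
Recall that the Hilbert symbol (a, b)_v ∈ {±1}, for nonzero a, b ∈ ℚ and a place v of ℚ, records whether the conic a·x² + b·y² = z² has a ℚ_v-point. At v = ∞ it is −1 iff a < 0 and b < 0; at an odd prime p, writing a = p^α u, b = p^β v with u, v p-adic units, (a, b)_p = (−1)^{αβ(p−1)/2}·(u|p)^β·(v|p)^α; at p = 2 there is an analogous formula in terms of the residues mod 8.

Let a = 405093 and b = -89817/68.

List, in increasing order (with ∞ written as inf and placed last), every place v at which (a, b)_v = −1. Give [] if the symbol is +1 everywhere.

[13, 47]

(a, b) ≡ (2397, -31161) mod (ℚ^×)²; places V = {2, 3, 7, 13, 17, 47, ∞}.
(a,b)_3: α=1, u≡1; β=1, v≡2 (mod 3); (1|3)=+1, (2|3)=-1; sign (−1)^1·+1^1·-1^1 = +1.
(a,b)_7: α=0, u≡3; β=2, v≡3 (mod 7); (3|7)=-1, (3|7)=-1; sign (−1)^0·-1^2·-1^0 = +1.
(a,b)_13: α=2, u≡5; β=1, v≡11 (mod 13); (5|13)=-1, (11|13)=-1; sign (−1)^0·-1^1·-1^2 = -1.
(a,b)_47: α=1, u≡18; β=1, v≡3 (mod 47); (18|47)=+1, (3|47)=+1; sign (−1)^1·+1^1·+1^1 = -1.
(a,b)_2: α=0, β=-2; u≡5, v≡7 (mod 8); ε(u)ε(v)=0·1, αω(v)=0·0, βω(u)=-2·1; sum ≡ 0  ⇒  +1.
(a,b)_∞: sgn(2397)=+, sgn(-31161)=−, so +1.
(a,b)_17: α=1, u≡12; β=-1, v≡7 (mod 17); (12|17)=-1, (7|17)=-1; sign (−1)^0·-1^-1·-1^1 = +1.
|Ram(2397, -31161)| = 2, even; anisotropic at {13, 47}.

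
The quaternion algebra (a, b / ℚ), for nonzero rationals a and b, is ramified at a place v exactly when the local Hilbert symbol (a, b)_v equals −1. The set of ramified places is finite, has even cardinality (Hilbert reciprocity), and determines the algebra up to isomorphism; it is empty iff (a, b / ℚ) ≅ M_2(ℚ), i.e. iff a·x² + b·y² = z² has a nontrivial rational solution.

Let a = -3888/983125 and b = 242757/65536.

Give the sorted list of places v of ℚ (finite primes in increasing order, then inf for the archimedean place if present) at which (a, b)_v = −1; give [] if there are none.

Mod squares: a ≡ -39, b ≡ 37. Check v ∈ {∞, 2, 3, 5, 11, 13, 37}.
v=37: a=37^0·(≡20), b=37^1·(≡26) mod 37; (20|37)=-1, (26|37)=+1; (−1)^{0·1·18}·(-1)^1·(+1)^0 = -1.
v=3: a=3^5·(≡2), b=3^8·(≡1) mod 3; (2|3)=-1, (1|3)=+1; (−1)^{5·8·1}·(-1)^8·(+1)^5 = +1.
v=∞: -39 < 0 and 37 > 0  ⇒  (a,b)_∞ = +1.
v=2: v_2(a)=4, v_2(b)=-16; units ≡ 1, 5 (mod 8); ε·ε+αω+βω = 0·0+4·1+-16·0 ≡ 0  ⇒  (a,b)_2 = +1.
v=11: a=11^-2·(≡4), b=11^0·(≡1) mod 11; (4|11)=+1, (1|11)=+1; (−1)^{-2·0·5}·(+1)^0·(+1)^-2 = +1.
v=5: a=5^-4·(≡4), b=5^0·(≡2) mod 5; (4|5)=+1, (2|5)=-1; (−1)^{-4·0·2}·(+1)^0·(-1)^-4 = +1.
v=13: a=13^-1·(≡3), b=13^0·(≡7) mod 13; (3|13)=+1, (7|13)=-1; (−1)^{-1·0·6}·(+1)^0·(-1)^-1 = -1.
|Ram(-39, 37)| = 2, even; anisotropic at {13, 37}.

[13, 37]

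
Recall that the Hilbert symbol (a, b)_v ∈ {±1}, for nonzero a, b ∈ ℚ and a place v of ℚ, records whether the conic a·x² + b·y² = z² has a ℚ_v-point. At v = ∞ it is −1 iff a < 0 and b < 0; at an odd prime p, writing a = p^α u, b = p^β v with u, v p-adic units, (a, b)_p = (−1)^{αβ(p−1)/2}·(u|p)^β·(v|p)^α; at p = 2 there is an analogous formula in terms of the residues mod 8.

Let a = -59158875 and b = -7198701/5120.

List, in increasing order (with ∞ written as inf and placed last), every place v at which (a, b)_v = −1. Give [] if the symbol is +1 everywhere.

Mod squares: a ≡ -6555, b ≡ -345. Check v ∈ {∞, 2, 3, 5, 17, 19, 23}.
v=∞: -6555 < 0 and -345 < 0  ⇒  (a,b)_∞ = -1.
v=5: a=5^3·(≡4), b=5^-1·(≡1) mod 5; (4|5)=+1, (1|5)=+1; (−1)^{3·-1·2}·(+1)^-1·(+1)^3 = +1.
v=17: a=17^0·(≡3), b=17^2·(≡10) mod 17; (3|17)=-1, (10|17)=-1; (−1)^{0·2·8}·(-1)^2·(-1)^0 = +1.
v=23: a=23^1·(≡11), b=23^1·(≡8) mod 23; (11|23)=-1, (8|23)=+1; (−1)^{1·1·11}·(-1)^1·(+1)^1 = +1.
v=3: a=3^1·(≡2), b=3^1·(≡2) mod 3; (2|3)=-1, (2|3)=-1; (−1)^{1·1·1}·(-1)^1·(-1)^1 = -1.
v=2: v_2(a)=0, v_2(b)=-10; units ≡ 5, 7 (mod 8); ε·ε+αω+βω = 0·1+0·0+-10·1 ≡ 0  ⇒  (a,b)_2 = +1.
v=19: a=19^3·(≡1), b=19^2·(≡1) mod 19; (1|19)=+1, (1|19)=+1; (−1)^{3·2·9}·(+1)^2·(+1)^3 = +1.
Ram(-6555, -345) = {3, ∞}; no ℚ_3-point on the conic.

[3, inf]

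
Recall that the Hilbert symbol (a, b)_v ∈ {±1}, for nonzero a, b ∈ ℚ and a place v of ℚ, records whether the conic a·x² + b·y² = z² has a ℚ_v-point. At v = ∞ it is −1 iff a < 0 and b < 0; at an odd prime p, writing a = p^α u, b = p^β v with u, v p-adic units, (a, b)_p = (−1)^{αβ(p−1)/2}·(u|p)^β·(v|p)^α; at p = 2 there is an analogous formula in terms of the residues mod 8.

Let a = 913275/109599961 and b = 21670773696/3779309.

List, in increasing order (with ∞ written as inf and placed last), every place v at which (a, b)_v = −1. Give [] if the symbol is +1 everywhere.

[2, 11, 23, 31]

(a, b) ≡ (451, 121229251) mod (ℚ^×)²; places V = {2, 3, 5, 11, 13, 19, 23, 29, 31, 41, ∞}.
(a,b)_31: α=0, u≡22; β=1, v≡4 (mod 31); (22|31)=-1, (4|31)=+1; sign (−1)^0·-1^1·+1^0 = -1.
(a,b)_13: α=0, u≡4; β=1, v≡2 (mod 13); (4|13)=+1, (2|13)=-1; sign (−1)^0·+1^1·-1^0 = +1.
(a,b)_∞: sgn(451)=+, sgn(121229251)=+, so +1.
(a,b)_11: α=1, u≡7; β=1, v≡6 (mod 11); (7|11)=-1, (6|11)=-1; sign (−1)^1·-1^1·-1^1 = -1.
(a,b)_23: α=0, u≡21; β=1, v≡15 (mod 23); (21|23)=-1, (15|23)=-1; sign (−1)^0·-1^1·-1^0 = -1.
(a,b)_41: α=1, u≡26; β=1, v≡13 (mod 41); (26|41)=-1, (13|41)=-1; sign (−1)^0·-1^1·-1^1 = +1.
(a,b)_29: α=-2, u≡16; β=-1, v≡3 (mod 29); (16|29)=+1, (3|29)=-1; sign (−1)^0·+1^-1·-1^-2 = +1.
(a,b)_19: α=-4, u≡8; β=-4, v≡5 (mod 19); (8|19)=-1, (5|19)=+1; sign (−1)^0·-1^-4·+1^-4 = +1.
(a,b)_2: α=0, β=6; u≡3, v≡3 (mod 8); ε(u)ε(v)=1·1, αω(v)=0·1, βω(u)=6·1; sum ≡ 1  ⇒  -1.
(a,b)_5: α=2, u≡1; β=0, v≡4 (mod 5); (1|5)=+1, (4|5)=+1; sign (−1)^0·+1^0·+1^2 = +1.
(a,b)_3: α=4, u≡1; β=4, v≡1 (mod 3); (1|3)=+1, (1|3)=+1; sign (−1)^0·+1^4·+1^4 = +1.
(451, 121229251 / ℚ) ramifies at {2, 11, 23, 31}: a division algebra.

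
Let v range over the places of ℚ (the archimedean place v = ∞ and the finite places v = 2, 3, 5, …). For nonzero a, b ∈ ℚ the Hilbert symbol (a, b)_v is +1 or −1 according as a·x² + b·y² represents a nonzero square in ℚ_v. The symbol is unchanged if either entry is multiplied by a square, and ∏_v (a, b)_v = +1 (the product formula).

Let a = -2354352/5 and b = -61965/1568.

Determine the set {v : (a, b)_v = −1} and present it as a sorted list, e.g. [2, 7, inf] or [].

Mod squares: a ≡ -15015, b ≡ -170. Check v ∈ {∞, 2, 3, 5, 7, 11, 13, 17}.
v=11: a=11^1·(≡10), b=11^0·(≡7) mod 11; (10|11)=-1, (7|11)=-1; (−1)^{1·0·5}·(-1)^0·(-1)^1 = -1.
v=7: a=7^3·(≡2), b=7^-2·(≡5) mod 7; (2|7)=+1, (5|7)=-1; (−1)^{3·-2·3}·(+1)^-2·(-1)^3 = -1.
v=2: v_2(a)=4, v_2(b)=-5; units ≡ 1, 3 (mod 8); ε·ε+αω+βω = 0·1+4·1+-5·0 ≡ 0  ⇒  (a,b)_2 = +1.
v=17: a=17^0·(≡16), b=17^1·(≡11) mod 17; (16|17)=+1, (11|17)=-1; (−1)^{0·1·8}·(+1)^1·(-1)^0 = +1.
v=13: a=13^1·(≡5), b=13^0·(≡4) mod 13; (5|13)=-1, (4|13)=+1; (−1)^{1·0·6}·(-1)^0·(+1)^1 = +1.
v=3: a=3^1·(≡2), b=3^6·(≡1) mod 3; (2|3)=-1, (1|3)=+1; (−1)^{1·6·1}·(-1)^6·(+1)^1 = +1.
v=5: a=5^-1·(≡3), b=5^1·(≡4) mod 5; (3|5)=-1, (4|5)=+1; (−1)^{-1·1·2}·(-1)^1·(+1)^-1 = -1.
v=∞: -15015 < 0 and -170 < 0  ⇒  (a,b)_∞ = -1.
|Ram(-15015, -170)| = 4, even; anisotropic at {5, 7, 11, ∞}.

[5, 7, 11, inf]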